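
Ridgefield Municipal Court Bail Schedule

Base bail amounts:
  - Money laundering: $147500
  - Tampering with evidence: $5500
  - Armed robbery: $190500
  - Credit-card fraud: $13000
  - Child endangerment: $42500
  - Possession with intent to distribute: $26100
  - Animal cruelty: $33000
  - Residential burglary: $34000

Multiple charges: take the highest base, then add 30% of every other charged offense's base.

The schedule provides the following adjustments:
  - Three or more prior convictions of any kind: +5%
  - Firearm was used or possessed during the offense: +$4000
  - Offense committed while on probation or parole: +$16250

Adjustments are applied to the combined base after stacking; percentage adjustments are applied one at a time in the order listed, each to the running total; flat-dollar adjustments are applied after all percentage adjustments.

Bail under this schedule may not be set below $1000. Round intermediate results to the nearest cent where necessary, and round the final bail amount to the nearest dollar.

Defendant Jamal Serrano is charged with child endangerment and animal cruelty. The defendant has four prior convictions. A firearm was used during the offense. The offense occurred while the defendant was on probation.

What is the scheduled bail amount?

Base amounts from the schedule: child endangerment $42500; animal cruelty $33000.
Stacking rule: highest base plus 30% of each additional charge. Highest is child endangerment at $42500. Additional: $33000 × 30% = $9900. Combined base = $42500 + $9900 = $52400.
Three or more prior convictions of any kind (+5%): $52400 × 1.05 = $55020.
Firearm was used or possessed during the offense (+$4000 flat): $55020 + $4000 = $59020.
Offense committed while on probation or parole (+$16250 flat): $59020 + $16250 = $75270.
$75270 is at or above the $1000 minimum.

$75270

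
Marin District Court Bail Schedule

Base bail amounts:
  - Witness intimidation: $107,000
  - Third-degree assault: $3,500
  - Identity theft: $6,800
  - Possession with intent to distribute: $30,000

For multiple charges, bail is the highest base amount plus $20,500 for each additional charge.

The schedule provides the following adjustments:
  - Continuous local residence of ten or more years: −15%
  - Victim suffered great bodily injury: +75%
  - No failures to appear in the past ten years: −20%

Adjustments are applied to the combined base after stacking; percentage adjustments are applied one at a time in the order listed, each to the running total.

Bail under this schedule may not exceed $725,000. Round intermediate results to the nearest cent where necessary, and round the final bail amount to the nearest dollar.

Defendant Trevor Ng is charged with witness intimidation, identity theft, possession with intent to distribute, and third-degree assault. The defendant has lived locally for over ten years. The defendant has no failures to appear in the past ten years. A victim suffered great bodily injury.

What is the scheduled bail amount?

Base amounts from the schedule: witness intimidation $107,000; identity theft $6,800; possession with intent to distribute $30,000; third-degree assault $3,500.
Stacking rule: highest base plus $20,500 per additional charge. Highest is witness intimidation at $107,000; 3 additional charges → +$61,500. Combined base = $168,500.
Continuous local residence of ten or more years (−15%): $168,500 × 0.85 = $143,225.
Victim suffered great bodily injury (+75%): $143,225 × 1.75 = $250,643.75.
No failures to appear in the past ten years (−20%): $250,643.75 × 0.8 = $200,515.
$200,515 is within the $725,000 maximum.

$200,515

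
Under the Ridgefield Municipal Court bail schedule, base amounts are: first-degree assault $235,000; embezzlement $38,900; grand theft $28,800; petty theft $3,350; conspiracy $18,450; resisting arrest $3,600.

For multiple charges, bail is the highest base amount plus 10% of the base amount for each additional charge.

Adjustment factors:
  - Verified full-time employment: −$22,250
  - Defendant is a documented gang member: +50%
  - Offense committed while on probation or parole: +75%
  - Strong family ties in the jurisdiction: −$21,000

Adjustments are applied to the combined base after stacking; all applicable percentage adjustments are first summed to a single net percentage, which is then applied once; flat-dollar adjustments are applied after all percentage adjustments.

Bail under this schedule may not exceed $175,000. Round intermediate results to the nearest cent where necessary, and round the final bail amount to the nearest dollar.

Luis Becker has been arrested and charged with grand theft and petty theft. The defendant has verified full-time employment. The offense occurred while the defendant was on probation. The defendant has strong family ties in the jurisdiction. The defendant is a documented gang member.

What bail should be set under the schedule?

$22,304

Base amounts from the schedule: grand theft $28,800; petty theft $3,350.
Stacking rule: highest base plus 10% of each additional charge. Highest is grand theft at $28,800. Additional: $3,350 × 10% = $335. Combined base = $28,800 + $335 = $29,135.
Net percentage adjustment: +50% +75% = +125%. $29,135 × 2.25 = $65,553.75.
Verified full-time employment (−$22,250 flat): $65,553.75 − $22,250 = $43,303.75.
Strong family ties in the jurisdiction (−$21,000 flat): $43,303.75 − $21,000 = $22,303.75.
$22,303.75 is within the $175,000 maximum.
Rounded to the nearest dollar: $22,304.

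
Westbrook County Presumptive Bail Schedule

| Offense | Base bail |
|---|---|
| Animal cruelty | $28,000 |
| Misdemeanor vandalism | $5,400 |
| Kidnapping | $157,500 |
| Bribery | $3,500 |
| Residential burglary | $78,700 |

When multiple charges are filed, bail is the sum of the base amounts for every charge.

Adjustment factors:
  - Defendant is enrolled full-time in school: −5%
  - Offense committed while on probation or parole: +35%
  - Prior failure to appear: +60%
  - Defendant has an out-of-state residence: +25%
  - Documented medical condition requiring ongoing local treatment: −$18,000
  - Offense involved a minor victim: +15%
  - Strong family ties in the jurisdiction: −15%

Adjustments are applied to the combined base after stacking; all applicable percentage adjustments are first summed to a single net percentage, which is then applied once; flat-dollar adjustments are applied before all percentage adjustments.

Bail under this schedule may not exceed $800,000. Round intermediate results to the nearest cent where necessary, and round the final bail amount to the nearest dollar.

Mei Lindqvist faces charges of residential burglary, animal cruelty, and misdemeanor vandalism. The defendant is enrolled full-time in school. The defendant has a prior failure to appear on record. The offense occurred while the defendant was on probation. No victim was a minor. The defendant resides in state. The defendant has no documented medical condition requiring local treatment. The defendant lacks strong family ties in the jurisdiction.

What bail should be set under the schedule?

$212,990

Base amounts from the schedule: residential burglary $78,700; animal cruelty $28,000; misdemeanor vandalism $5,400.
Stacking rule: sum of all bases. $78,700 + $28,000 + $5,400 = $112,100.
Net percentage adjustment: −5% +35% +60% = +90%. $112,100 × 1.9 = $212,990.
$212,990 is within the $800,000 maximum.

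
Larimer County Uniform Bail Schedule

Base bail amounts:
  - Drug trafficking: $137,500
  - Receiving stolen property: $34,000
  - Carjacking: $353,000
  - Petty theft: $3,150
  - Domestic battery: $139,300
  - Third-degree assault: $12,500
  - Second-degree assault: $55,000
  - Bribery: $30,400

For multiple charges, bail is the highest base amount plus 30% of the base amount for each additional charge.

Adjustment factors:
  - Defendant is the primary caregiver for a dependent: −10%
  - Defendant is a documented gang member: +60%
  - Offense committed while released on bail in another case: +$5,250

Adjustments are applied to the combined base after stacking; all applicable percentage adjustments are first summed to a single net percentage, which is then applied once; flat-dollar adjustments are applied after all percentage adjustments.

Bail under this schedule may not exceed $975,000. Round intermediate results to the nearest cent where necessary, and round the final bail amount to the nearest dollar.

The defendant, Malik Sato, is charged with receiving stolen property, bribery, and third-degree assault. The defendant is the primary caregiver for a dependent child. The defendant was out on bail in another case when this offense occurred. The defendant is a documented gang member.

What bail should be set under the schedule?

Base amounts from the schedule: receiving stolen property $34,000; bribery $30,400; third-degree assault $12,500.
Stacking rule: highest base plus 30% of each additional charge. Highest is receiving stolen property at $34,000. Additional: $30,400 × 30% = $9,120; $12,500 × 30% = $3,750. Combined base = $34,000 + $12,870 = $46,870.
Net percentage adjustment: −10% +60% = +50%. $46,870 × 1.5 = $70,305.
Offense committed while released on bail in another case (+$5,250 flat): $70,305 + $5,250 = $75,555.
$75,555 is within the $975,000 maximum.

$75,555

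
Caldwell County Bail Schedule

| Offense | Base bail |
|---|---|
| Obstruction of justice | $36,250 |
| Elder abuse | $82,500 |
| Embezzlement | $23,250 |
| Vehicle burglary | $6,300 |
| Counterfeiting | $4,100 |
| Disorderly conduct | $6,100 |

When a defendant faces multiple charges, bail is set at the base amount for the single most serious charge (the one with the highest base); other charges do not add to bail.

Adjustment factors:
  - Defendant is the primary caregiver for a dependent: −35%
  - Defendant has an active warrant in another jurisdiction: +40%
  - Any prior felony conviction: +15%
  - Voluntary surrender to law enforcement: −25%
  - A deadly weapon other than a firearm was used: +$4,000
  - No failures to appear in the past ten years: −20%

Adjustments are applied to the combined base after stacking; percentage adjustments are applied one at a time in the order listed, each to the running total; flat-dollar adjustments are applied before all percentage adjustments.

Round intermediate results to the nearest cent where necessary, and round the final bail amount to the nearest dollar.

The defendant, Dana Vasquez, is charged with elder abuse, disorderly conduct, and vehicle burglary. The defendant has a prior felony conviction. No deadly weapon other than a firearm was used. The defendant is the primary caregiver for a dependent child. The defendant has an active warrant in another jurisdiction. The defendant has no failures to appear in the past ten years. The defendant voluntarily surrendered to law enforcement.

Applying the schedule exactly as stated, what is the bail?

$51,802

Base amounts from the schedule: elder abuse $82,500; disorderly conduct $6,100; vehicle burglary $6,300.
Stacking rule: use the highest base only. Highest is elder abuse at $82,500. Combined base = $82,500.
Defendant is the primary caregiver for a dependent (−35%): $82,500 × 0.65 = $53,625.
Defendant has an active warrant in another jurisdiction (+40%): $53,625 × 1.4 = $75,075.
Any prior felony conviction (+15%): $75,075 × 1.15 = $86,336.25.
Voluntary surrender to law enforcement (−25%): $86,336.25 × 0.75 = $64,752.19.
No failures to appear in the past ten years (−20%): $64,752.19 × 0.8 = $51,801.75.
Rounded to the nearest dollar: $51,802.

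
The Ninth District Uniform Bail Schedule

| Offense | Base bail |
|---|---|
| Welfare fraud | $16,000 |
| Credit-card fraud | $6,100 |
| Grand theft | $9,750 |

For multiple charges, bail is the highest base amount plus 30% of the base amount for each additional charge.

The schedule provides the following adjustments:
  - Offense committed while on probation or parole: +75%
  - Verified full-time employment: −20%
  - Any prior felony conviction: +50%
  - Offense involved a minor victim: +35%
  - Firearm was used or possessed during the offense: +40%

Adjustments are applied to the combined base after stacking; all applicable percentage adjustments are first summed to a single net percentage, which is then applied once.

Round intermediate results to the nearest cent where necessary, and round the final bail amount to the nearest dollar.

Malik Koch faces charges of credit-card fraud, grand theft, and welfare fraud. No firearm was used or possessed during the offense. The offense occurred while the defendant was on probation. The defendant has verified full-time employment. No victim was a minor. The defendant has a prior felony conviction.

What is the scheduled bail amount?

$42,548

Base amounts from the schedule: credit-card fraud $6,100; grand theft $9,750; welfare fraud $16,000.
Stacking rule: highest base plus 30% of each additional charge. Highest is welfare fraud at $16,000. Additional: $6,100 × 30% = $1,830; $9,750 × 30% = $2,925. Combined base = $16,000 + $4,755 = $20,755.
Net percentage adjustment: +75% −20% +50% = +105%. $20,755 × 2.05 = $42,547.75.
Rounded to the nearest dollar: $42,548.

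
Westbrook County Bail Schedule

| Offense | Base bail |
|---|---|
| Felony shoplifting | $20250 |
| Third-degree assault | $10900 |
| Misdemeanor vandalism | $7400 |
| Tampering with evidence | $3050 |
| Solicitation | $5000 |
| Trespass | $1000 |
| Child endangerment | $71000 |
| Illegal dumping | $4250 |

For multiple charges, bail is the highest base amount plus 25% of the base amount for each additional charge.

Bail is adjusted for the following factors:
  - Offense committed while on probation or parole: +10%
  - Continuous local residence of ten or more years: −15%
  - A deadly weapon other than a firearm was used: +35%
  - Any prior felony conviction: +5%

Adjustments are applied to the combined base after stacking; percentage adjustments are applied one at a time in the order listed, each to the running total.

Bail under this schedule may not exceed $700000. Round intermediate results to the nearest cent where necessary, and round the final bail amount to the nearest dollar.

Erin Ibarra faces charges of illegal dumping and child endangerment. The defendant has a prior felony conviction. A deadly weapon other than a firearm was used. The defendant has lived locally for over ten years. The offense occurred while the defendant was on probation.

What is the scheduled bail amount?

$95509

Base amounts from the schedule: illegal dumping $4250; child endangerment $71000.
Stacking rule: highest base plus 25% of each additional charge. Highest is child endangerment at $71000. Additional: $4250 × 25% = $1062.50. Combined base = $71000 + $1062.50 = $72062.50.
Offense committed while on probation or parole (+10%): $72062.50 × 1.1 = $79268.75.
Continuous local residence of ten or more years (−15%): $79268.75 × 0.85 = $67378.44.
A deadly weapon other than a firearm was used (+35%): $67378.44 × 1.35 = $90960.89.
Any prior felony conviction (+5%): $90960.89 × 1.05 = $95508.93.
$95508.93 is within the $700000 maximum.
Rounded to the nearest dollar: $95509.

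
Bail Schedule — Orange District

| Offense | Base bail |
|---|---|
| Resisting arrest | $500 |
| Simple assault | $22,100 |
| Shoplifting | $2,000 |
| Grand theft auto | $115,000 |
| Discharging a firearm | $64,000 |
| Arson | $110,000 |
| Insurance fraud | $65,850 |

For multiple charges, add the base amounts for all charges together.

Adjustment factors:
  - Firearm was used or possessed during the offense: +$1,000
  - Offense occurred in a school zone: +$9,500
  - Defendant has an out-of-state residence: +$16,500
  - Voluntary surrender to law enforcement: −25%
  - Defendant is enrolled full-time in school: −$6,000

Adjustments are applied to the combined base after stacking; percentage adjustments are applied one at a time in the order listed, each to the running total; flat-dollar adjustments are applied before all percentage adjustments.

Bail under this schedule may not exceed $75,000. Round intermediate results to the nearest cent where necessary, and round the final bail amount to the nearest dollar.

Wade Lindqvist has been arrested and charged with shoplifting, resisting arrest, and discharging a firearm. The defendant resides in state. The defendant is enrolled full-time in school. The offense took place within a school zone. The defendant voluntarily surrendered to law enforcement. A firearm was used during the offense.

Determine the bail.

$53,250

Base amounts from the schedule: shoplifting $2,000; resisting arrest $500; discharging a firearm $64,000.
Stacking rule: sum of all bases. $2,000 + $500 + $64,000 = $66,500.
Firearm was used or possessed during the offense (+$1,000 flat): $66,500 + $1,000 = $67,500.
Offense occurred in a school zone (+$9,500 flat): $67,500 + $9,500 = $77,000.
Defendant is enrolled full-time in school (−$6,000 flat): $77,000 − $6,000 = $71,000.
Voluntary surrender to law enforcement (−25%): $71,000 × 0.75 = $53,250.
$53,250 is within the $75,000 maximum.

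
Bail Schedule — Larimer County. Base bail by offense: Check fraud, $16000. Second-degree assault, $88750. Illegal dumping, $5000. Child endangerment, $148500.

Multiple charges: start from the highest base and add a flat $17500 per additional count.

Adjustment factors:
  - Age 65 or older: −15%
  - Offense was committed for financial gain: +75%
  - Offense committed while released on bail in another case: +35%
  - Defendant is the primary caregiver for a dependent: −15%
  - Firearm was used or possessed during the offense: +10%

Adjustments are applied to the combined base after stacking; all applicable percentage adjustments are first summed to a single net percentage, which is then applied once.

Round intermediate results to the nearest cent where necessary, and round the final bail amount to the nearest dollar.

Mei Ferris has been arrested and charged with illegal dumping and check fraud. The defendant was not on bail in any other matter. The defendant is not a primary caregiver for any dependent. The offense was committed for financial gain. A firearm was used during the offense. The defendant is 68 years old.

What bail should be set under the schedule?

Base amounts from the schedule: illegal dumping $5000; check fraud $16000.
Stacking rule: highest base plus $17500 per additional charge. Highest is check fraud at $16000; 1 additional charge → +$17500. Combined base = $33500.
Net percentage adjustment: −15% +75% +10% = +70%. $33500 × 1.7 = $56950.

$56950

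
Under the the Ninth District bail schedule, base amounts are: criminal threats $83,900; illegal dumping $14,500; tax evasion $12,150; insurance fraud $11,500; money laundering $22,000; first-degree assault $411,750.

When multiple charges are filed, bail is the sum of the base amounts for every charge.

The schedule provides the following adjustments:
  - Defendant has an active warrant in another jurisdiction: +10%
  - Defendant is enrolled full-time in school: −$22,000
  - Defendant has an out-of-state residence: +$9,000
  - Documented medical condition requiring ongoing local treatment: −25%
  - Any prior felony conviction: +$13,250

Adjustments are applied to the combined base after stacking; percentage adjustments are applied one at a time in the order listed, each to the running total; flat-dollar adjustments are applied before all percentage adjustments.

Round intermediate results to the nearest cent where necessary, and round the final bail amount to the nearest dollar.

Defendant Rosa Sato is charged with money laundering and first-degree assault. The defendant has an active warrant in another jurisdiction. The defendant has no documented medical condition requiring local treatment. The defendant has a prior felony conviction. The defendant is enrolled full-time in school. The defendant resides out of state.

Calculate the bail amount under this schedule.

$477,400

Base amounts from the schedule: money laundering $22,000; first-degree assault $411,750.
Stacking rule: sum of all bases. $22,000 + $411,750 = $433,750.
Defendant is enrolled full-time in school (−$22,000 flat): $433,750 − $22,000 = $411,750.
Defendant has an out-of-state residence (+$9,000 flat): $411,750 + $9,000 = $420,750.
Any prior felony conviction (+$13,250 flat): $420,750 + $13,250 = $434,000.
Defendant has an active warrant in another jurisdiction (+10%): $434,000 × 1.1 = $477,400.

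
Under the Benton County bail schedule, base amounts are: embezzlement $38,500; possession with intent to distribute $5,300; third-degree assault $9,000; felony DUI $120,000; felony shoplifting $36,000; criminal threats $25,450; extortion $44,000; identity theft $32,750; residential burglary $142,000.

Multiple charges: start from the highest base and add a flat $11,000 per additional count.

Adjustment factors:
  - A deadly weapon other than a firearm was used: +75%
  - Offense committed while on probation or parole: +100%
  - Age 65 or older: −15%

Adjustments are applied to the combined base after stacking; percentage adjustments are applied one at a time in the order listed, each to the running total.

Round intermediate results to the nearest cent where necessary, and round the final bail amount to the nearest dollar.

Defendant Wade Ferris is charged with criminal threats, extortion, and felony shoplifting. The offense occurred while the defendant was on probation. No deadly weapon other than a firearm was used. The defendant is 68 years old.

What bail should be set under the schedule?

Base amounts from the schedule: criminal threats $25,450; extortion $44,000; felony shoplifting $36,000.
Stacking rule: highest base plus $11,000 per additional charge. Highest is extortion at $44,000; 2 additional charges → +$22,000. Combined base = $66,000.
Offense committed while on probation or parole (+100%): $66,000 × 2 = $132,000.
Age 65 or older (−15%): $132,000 × 0.85 = $112,200.

$112,200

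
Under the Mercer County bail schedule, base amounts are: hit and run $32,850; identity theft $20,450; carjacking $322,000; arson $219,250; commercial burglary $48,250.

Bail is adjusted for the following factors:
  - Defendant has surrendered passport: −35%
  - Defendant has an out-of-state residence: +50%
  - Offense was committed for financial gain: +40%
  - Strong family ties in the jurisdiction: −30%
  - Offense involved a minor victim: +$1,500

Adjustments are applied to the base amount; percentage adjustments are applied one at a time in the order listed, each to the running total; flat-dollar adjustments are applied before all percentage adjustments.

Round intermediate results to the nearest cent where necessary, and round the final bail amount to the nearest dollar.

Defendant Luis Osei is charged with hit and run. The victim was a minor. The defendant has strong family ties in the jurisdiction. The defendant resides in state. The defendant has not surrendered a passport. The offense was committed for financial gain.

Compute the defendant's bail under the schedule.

Base amounts from the schedule: hit and run $32,850.
Single charge. Combined base = $32,850.
Offense involved a minor victim (+$1,500 flat): $32,850 + $1,500 = $34,350.
Offense was committed for financial gain (+40%): $34,350 × 1.4 = $48,090.
Strong family ties in the jurisdiction (−30%): $48,090 × 0.7 = $33,663.

$33,663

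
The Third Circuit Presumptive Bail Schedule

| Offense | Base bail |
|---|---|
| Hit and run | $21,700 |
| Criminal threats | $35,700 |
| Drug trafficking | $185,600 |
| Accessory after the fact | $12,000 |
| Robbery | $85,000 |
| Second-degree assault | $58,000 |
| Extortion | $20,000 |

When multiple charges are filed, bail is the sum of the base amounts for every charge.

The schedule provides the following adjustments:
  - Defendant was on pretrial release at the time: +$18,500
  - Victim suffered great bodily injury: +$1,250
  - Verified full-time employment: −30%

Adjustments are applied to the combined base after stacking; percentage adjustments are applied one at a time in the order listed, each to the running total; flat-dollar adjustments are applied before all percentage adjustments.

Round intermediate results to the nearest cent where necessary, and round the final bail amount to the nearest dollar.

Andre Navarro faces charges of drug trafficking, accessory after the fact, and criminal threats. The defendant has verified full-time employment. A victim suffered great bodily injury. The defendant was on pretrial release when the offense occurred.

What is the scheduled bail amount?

$177,135

Base amounts from the schedule: drug trafficking $185,600; accessory after the fact $12,000; criminal threats $35,700.
Stacking rule: sum of all bases. $185,600 + $12,000 + $35,700 = $233,300.
Defendant was on pretrial release at the time (+$18,500 flat): $233,300 + $18,500 = $251,800.
Victim suffered great bodily injury (+$1,250 flat): $251,800 + $1,250 = $253,050.
Verified full-time employment (−30%): $253,050 × 0.7 = $177,135.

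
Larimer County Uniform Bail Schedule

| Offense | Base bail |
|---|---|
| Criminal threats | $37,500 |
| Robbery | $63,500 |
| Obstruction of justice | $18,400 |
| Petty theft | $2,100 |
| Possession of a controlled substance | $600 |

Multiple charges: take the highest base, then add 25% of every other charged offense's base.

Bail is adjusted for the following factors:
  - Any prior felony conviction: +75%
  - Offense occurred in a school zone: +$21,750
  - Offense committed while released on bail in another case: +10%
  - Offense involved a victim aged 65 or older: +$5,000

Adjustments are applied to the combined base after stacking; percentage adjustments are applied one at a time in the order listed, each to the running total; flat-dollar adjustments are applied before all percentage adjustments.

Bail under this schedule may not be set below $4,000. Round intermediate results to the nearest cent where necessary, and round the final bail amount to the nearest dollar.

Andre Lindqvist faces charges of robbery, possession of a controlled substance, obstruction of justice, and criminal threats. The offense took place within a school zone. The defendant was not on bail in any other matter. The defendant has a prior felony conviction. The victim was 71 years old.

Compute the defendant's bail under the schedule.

$182,656

Base amounts from the schedule: robbery $63,500; possession of a controlled substance $600; obstruction of justice $18,400; criminal threats $37,500.
Stacking rule: highest base plus 25% of each additional charge. Highest is robbery at $63,500. Additional: $600 × 25% = $150; $18,400 × 25% = $4,600; $37,500 × 25% = $9,375. Combined base = $63,500 + $14,125 = $77,625.
Offense occurred in a school zone (+$21,750 flat): $77,625 + $21,750 = $99,375.
Offense involved a victim aged 65 or older (+$5,000 flat): $99,375 + $5,000 = $104,375.
Any prior felony conviction (+75%): $104,375 × 1.75 = $182,656.25.
$182,656.25 is at or above the $4,000 minimum.
Rounded to the nearest dollar: $182,656.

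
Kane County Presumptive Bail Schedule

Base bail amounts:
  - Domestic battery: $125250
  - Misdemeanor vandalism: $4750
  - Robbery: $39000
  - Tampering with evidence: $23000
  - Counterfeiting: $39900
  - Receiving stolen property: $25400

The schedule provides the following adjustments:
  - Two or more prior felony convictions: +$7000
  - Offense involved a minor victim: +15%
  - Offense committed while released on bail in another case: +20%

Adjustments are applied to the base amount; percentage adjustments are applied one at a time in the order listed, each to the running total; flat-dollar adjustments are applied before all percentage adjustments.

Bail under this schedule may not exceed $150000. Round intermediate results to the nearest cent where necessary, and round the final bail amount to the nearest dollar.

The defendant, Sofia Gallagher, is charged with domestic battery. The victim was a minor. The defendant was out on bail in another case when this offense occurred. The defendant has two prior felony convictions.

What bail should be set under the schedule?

$150000

Base amounts from the schedule: domestic battery $125250.
Single charge. Combined base = $125250.
Two or more prior felony convictions (+$7000 flat): $125250 + $7000 = $132250.
Offense involved a minor victim (+15%): $132250 × 1.15 = $152087.50.
Offense committed while released on bail in another case (+20%): $152087.50 × 1.2 = $182505.
Result $182505 exceeds the maximum of $150000; bail is capped at $150000.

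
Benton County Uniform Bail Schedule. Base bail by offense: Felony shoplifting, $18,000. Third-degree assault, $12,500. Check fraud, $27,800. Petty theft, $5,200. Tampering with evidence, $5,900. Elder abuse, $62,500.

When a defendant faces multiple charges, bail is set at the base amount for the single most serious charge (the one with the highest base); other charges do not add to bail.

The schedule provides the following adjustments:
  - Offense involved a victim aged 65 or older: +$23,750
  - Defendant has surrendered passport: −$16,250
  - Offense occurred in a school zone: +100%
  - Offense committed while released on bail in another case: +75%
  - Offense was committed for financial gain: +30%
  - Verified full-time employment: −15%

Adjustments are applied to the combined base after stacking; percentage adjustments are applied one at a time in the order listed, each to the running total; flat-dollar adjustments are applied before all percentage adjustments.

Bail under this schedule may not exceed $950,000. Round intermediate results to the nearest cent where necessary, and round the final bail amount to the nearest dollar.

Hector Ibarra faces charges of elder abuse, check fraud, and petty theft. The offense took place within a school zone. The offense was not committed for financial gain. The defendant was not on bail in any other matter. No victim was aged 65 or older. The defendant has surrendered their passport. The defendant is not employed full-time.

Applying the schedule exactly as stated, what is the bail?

$92,500

Base amounts from the schedule: elder abuse $62,500; check fraud $27,800; petty theft $5,200.
Stacking rule: use the highest base only. Highest is elder abuse at $62,500. Combined base = $62,500.
Defendant has surrendered passport (−$16,250 flat): $62,500 − $16,250 = $46,250.
Offense occurred in a school zone (+100%): $46,250 × 2 = $92,500.
$92,500 is within the $950,000 maximum.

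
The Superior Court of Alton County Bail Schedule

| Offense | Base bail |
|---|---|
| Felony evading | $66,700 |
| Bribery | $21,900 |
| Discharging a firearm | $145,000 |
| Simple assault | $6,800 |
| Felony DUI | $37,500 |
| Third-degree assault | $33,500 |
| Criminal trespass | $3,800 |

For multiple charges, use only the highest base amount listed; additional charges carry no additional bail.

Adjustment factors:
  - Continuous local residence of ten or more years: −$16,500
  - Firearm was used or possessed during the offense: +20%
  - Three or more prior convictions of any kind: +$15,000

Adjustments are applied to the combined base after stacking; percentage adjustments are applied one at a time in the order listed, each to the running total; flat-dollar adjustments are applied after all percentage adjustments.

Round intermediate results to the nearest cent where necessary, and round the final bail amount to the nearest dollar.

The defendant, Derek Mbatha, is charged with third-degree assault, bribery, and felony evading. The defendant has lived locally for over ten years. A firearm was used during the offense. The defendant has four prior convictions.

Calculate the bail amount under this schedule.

$78,540

Base amounts from the schedule: third-degree assault $33,500; bribery $21,900; felony evading $66,700.
Stacking rule: use the highest base only. Highest is felony evading at $66,700. Combined base = $66,700.
Firearm was used or possessed during the offense (+20%): $66,700 × 1.2 = $80,040.
Continuous local residence of ten or more years (−$16,500 flat): $80,040 − $16,500 = $63,540.
Three or more prior convictions of any kind (+$15,000 flat): $63,540 + $15,000 = $78,540.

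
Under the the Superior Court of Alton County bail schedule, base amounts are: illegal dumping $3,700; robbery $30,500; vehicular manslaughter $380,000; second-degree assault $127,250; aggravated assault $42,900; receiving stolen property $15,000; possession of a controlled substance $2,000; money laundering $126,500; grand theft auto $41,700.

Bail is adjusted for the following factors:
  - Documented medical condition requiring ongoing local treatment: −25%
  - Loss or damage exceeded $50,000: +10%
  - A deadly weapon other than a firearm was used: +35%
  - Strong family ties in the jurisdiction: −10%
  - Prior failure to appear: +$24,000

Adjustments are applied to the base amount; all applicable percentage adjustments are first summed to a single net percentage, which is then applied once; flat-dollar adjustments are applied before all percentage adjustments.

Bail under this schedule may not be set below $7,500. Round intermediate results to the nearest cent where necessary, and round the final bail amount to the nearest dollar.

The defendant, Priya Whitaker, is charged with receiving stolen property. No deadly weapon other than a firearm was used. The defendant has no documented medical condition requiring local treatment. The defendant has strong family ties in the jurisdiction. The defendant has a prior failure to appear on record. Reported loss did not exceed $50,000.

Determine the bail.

Base amounts from the schedule: receiving stolen property $15,000.
Single charge. Combined base = $15,000.
Prior failure to appear (+$24,000 flat): $15,000 + $24,000 = $39,000.
Strong family ties in the jurisdiction (−10%): $39,000 × 0.9 = $35,100.
$35,100 is at or above the $7,500 minimum.

$35,100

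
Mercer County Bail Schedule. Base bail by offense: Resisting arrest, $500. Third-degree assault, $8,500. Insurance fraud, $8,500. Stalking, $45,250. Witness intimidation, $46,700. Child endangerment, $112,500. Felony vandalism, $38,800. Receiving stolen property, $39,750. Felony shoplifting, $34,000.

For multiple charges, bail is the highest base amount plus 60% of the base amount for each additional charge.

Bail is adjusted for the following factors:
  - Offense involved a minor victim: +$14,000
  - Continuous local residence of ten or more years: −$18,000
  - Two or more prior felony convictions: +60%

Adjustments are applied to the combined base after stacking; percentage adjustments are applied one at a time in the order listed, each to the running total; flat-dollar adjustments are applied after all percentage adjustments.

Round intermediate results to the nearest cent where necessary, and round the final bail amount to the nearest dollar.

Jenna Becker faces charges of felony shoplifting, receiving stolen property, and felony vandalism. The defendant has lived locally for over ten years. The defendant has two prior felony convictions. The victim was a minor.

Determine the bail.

Base amounts from the schedule: felony shoplifting $34,000; receiving stolen property $39,750; felony vandalism $38,800.
Stacking rule: highest base plus 60% of each additional charge. Highest is receiving stolen property at $39,750. Additional: $34,000 × 60% = $20,400; $38,800 × 60% = $23,280. Combined base = $39,750 + $43,680 = $83,430.
Two or more prior felony convictions (+60%): $83,430 × 1.6 = $133,488.
Offense involved a minor victim (+$14,000 flat): $133,488 + $14,000 = $147,488.
Continuous local residence of ten or more years (−$18,000 flat): $147,488 − $18,000 = $129,488.

$129,488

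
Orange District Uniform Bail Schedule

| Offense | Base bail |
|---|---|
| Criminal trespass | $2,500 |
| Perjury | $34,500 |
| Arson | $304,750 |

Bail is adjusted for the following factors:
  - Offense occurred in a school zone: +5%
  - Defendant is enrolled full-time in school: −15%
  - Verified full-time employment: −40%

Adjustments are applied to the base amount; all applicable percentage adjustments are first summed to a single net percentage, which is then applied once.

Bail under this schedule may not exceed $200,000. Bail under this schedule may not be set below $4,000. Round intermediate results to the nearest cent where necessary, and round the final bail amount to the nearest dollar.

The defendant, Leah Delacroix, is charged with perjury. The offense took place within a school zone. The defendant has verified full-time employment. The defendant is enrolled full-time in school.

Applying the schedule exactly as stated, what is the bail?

Base amounts from the schedule: perjury $34,500.
Single charge. Combined base = $34,500.
Net percentage adjustment: +5% −15% −40% = −50%. $34,500 × 0.5 = $17,250.
$17,250 is within the $200,000 maximum.
$17,250 is at or above the $4,000 minimum.

$17,250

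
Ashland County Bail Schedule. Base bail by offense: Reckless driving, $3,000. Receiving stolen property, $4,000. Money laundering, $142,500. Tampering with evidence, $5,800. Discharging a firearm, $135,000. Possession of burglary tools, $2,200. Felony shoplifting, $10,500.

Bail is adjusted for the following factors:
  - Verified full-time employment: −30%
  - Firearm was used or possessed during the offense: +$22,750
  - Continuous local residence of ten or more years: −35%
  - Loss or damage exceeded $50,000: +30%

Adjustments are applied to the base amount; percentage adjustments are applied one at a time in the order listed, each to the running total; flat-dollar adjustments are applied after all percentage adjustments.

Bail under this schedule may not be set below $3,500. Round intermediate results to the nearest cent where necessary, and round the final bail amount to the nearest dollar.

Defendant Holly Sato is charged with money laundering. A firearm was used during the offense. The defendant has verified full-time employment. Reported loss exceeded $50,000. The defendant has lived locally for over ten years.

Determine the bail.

Base amounts from the schedule: money laundering $142,500.
Single charge. Combined base = $142,500.
Verified full-time employment (−30%): $142,500 × 0.7 = $99,750.
Continuous local residence of ten or more years (−35%): $99,750 × 0.65 = $64,837.50.
Loss or damage exceeded $50,000 (+30%): $64,837.50 × 1.3 = $84,288.75.
Firearm was used or possessed during the offense (+$22,750 flat): $84,288.75 + $22,750 = $107,038.75.
$107,038.75 is at or above the $3,500 minimum.
Rounded to the nearest dollar: $107,039.

$107,039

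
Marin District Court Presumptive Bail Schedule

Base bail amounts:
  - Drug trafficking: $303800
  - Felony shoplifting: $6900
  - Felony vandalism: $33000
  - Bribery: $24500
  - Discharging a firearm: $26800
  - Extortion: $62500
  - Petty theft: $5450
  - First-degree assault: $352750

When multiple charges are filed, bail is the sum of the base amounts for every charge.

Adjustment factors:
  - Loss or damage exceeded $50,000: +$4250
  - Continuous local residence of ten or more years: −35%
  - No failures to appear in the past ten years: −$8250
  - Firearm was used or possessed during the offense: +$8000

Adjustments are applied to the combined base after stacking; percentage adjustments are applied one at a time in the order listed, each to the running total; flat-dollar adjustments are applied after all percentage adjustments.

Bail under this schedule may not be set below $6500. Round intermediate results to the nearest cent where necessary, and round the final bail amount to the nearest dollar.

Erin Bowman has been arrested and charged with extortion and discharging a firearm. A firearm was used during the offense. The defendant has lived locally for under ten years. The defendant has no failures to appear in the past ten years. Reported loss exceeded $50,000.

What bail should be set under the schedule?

Base amounts from the schedule: extortion $62500; discharging a firearm $26800.
Stacking rule: sum of all bases. $62500 + $26800 = $89300.
Loss or damage exceeded $50,000 (+$4250 flat): $89300 + $4250 = $93550.
No failures to appear in the past ten years (−$8250 flat): $93550 − $8250 = $85300.
Firearm was used or possessed during the offense (+$8000 flat): $85300 + $8000 = $93300.
$93300 is at or above the $6500 minimum.

$93300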